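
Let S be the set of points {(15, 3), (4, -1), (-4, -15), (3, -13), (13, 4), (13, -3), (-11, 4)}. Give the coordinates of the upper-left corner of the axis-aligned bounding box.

(-11, 4)

x-range [-11, 15], y-range [-15, 4].
The upper-left corner is (-11, 4).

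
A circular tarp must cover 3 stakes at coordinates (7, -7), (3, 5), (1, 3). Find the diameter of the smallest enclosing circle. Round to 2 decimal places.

12.65

Call the three points A, B, C in the order given.
Side lengths²: AB² = 160, AC² = 136, BC² = 8.
Since AB² = 160 ≥ 136 + 8 = 144, the angle opposite AB is not acute, so the smallest enclosing circle has AB as diameter.
Centre = midpoint of AB = (5, -1), r² = 160/4 = 40.
Diameter = 2r = 2√40 ≈ 12.65.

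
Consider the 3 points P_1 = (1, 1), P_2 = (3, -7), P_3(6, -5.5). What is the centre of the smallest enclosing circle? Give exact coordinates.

(25/9, -101/36)

Side lengths²: P_1P_2² = 68, P_1P_3² = 67.25, P_2P_3² = 11.25.
Since P_1P_2² = 68 < 67.25 + 11.25 = 78.5, the triangle is acute, so the smallest enclosing circle is the circumcircle.
Circumcentre = (25/9, -101/36), r² = 22865/1296.
Centre = (25/9, -101/36).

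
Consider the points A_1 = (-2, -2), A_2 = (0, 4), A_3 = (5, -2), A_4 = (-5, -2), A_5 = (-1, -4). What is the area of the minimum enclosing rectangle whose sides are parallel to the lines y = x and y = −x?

60.5

In coordinates u = x + y, v = x − y the rectangle is axis-aligned; the map (x,y)→(u,v) scales areas by 2.
u-values: -4, 4, 3, -7, -5; range = 4 − (-7) = 11.
v-values: 0, -4, 7, -3, 3; range = 7 − (-4) = 11.
Area = (11 × 11) / 2 = 60.5.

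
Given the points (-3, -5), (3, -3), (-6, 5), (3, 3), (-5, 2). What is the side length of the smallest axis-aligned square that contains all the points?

The bounding box has width 9 and height 10.
An axis-aligned square enclosing the set must have side ≥ max(width, height).
So the minimum side is max(9, 10) = 10.

10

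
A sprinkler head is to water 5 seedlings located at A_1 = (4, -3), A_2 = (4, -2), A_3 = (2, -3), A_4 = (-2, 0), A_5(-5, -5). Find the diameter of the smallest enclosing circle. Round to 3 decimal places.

9.487

The minimum enclosing circle of a finite set is fixed by two of the points (as a diameter) or three (as a circumcircle).
The farthest pair is A_2–A_5 with squared distance 90. The circle on this segment as diameter has centre (-0.5, -3.5) and r² = 90/4 = 22.5.
Check A_1: distance² to centre = 20.5 ≤ 22.5, so it lies inside.
All remaining points lie in this disk, and no smaller disk contains both endpoints, so this is the minimum enclosing circle.
Diameter = 2r = 2√(22.5) ≈ 9.487.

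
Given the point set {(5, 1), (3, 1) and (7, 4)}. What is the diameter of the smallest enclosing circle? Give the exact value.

Call the three points A, B, C in the order given.
Side lengths²: AB² = 4, AC² = 13, BC² = 25.
Since BC² = 25 ≥ 13 + 4 = 17, the angle opposite BC is not acute, so the smallest enclosing circle has BC as diameter.
Centre = midpoint of BC = (5, 2.5), r² = 25/4 = 6.25.
Diameter = 2r = 2√(6.25) = 5.

5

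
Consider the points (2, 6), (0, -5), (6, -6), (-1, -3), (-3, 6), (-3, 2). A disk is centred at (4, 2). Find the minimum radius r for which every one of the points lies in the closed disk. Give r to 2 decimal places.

8.25

The required radius is the distance from (4, 2) to the farthest point.
Squared distances: 20, 65, 68, 50, 65, 49.
Maximum is 68, attained at (6, -6).
r = √68 ≈ 8.25.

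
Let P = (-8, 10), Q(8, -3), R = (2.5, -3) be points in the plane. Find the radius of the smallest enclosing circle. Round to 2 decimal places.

10.31

Side lengths²: PQ² = 425, PR² = 279.25, QR² = 30.25.
Since PQ² = 425 ≥ 279.25 + 30.25 = 309.5, the angle opposite PQ is not acute, so the smallest enclosing circle has PQ as diameter.
Centre = midpoint of PQ = (0, 3.5), r² = 425/4 = 106.25.
r = √(106.25) ≈ 10.31.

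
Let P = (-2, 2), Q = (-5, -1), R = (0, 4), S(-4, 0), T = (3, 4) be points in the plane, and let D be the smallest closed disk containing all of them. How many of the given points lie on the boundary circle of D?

2

The farthest pair is Q–T with squared distance 89. The circle on this segment as diameter has centre (-1, 1.5) and r² = 89/4 = 22.25.
Check P: distance² to centre = 1.25 ≤ 22.25, so it lies inside.
All remaining points lie in this disk, and no smaller disk contains both endpoints, so this is the minimum enclosing circle.
The points at distance exactly r from the centre are Q, T — 2 points.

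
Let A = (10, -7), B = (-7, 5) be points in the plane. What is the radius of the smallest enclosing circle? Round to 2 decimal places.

The smallest circle enclosing two points has them as diameter endpoints.
Centre = midpoint = (1.5, -1); r² = |AB|²/4 = 433/4 = 108.25.
r = √(108.25) ≈ 10.40.

10.40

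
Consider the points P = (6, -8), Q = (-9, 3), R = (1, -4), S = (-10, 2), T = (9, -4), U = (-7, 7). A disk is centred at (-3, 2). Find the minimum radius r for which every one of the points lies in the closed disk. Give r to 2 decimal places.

13.45

The required radius is the distance from (-3, 2) to the farthest point.
Squared distances: 181, 37, 52, 49, 180, 41.
Maximum is 181, attained at P.
r = √181 ≈ 13.45.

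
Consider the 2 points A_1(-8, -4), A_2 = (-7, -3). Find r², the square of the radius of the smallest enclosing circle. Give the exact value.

0.5

The smallest circle enclosing two points has them as diameter endpoints.
Centre = midpoint = (-7.5, -3.5); r² = |A_1A_2|²/4 = 2/4 = 0.5.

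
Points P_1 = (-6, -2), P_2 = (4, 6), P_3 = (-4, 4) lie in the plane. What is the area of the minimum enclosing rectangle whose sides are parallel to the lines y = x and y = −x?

54

In coordinates u = x + y, v = x − y the rectangle is axis-aligned; the map (x,y)→(u,v) scales areas by 2.
u-values: -8, 10, 0; range = 10 − (-8) = 18.
v-values: -4, -2, -8; range = -2 − (-8) = 6.
Area = (18 × 6) / 2 = 54.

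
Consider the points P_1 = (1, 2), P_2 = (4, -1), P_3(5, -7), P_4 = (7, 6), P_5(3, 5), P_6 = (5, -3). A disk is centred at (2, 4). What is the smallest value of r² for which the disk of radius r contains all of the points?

130

The required radius is the distance from (2, 4) to the farthest point.
Squared distances: 5, 29, 130, 29, 2, 58.
Maximum is 130, attained at P_3.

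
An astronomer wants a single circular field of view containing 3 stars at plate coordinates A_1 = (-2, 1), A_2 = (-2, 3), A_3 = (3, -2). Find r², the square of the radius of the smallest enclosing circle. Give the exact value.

Side lengths²: A_1A_2² = 4, A_1A_3² = 34, A_2A_3² = 50.
Since A_2A_3² = 50 ≥ 34 + 4 = 38, the angle opposite A_2A_3 is not acute, so the smallest enclosing circle has A_2A_3 as diameter.
Centre = midpoint of A_2A_3 = (0.5, 0.5), r² = 50/4 = 12.5.

12.5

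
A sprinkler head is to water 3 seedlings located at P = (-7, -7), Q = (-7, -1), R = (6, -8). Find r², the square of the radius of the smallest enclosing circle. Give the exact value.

54.5

Side lengths²: PQ² = 36, PR² = 170, QR² = 218.
Since QR² = 218 ≥ 170 + 36 = 206, the angle opposite QR is not acute, so the smallest enclosing circle has QR as diameter.
Centre = midpoint of QR = (-0.5, -4.5), r² = 218/4 = 54.5.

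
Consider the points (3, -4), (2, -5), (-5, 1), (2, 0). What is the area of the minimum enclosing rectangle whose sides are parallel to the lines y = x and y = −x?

39

In coordinates u = x + y, v = x − y the rectangle is axis-aligned; the map (x,y)→(u,v) scales areas by 2.
u-values: -1, -3, -4, 2; range = 2 − (-4) = 6.
v-values: 7, 7, -6, 2; range = 7 − (-6) = 13.
Area = (6 × 13) / 2 = 39.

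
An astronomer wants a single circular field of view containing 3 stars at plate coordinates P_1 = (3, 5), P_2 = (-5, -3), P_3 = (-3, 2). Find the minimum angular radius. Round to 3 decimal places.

5.657

Side lengths²: P_1P_2² = 128, P_1P_3² = 45, P_2P_3² = 29.
Since P_1P_2² = 128 ≥ 45 + 29 = 74, the angle opposite P_1P_2 is not acute, so the smallest enclosing circle has P_1P_2 as diameter.
Centre = midpoint of P_1P_2 = (-1, 1), r² = 128/4 = 32.
r = √32 ≈ 5.657.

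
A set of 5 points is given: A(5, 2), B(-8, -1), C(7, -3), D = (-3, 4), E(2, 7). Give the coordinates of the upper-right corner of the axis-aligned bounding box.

x-range [-8, 7], y-range [-3, 7].
The upper-right corner is (7, 7).

(7, 7)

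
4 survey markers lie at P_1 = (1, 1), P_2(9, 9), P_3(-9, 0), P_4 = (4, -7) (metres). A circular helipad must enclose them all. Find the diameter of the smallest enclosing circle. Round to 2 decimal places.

A smallest enclosing disk is always determined by at most three of the input points on its boundary.
The minimum enclosing circle is determined by three boundary points: P_2, P_3, P_4.
Their circumcentre is (47/54, 149/54) with r² = 153145/1458.
The farthest remaining point P_1 is at distance² 4537/1458 ≤ 153145/1458.
Diameter = 2r = 2√(153145/1458) ≈ 20.50.

20.50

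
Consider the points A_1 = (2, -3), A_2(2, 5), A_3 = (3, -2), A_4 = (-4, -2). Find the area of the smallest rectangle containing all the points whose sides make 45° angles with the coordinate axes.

52

In coordinates u = x + y, v = x − y the rectangle is axis-aligned; the map (x,y)→(u,v) scales areas by 2.
u-values: -1, 7, 1, -6; range = 7 − (-6) = 13.
v-values: 5, -3, 5, -2; range = 5 − (-3) = 8.
Area = (13 × 8) / 2 = 52.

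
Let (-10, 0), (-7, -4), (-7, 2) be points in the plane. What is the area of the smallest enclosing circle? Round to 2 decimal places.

Call the three points A, B, C in the order given.
Side lengths²: AB² = 25, AC² = 13, BC² = 36.
Since BC² = 36 < 25 + 13 = 38, the triangle is acute, so the smallest enclosing circle is the circumcircle.
Circumcentre = (-43/6, -1), r² = 325/36.
Area = π·r² = π·325/36 ≈ 28.36.

28.36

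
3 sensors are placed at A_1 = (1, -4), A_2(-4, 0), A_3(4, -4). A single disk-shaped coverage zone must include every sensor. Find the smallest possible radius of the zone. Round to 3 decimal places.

Side lengths²: A_1A_2² = 41, A_1A_3² = 9, A_2A_3² = 80.
Since A_2A_3² = 80 ≥ 41 + 9 = 50, the angle opposite A_2A_3 is not acute, so the smallest enclosing circle has A_2A_3 as diameter.
Centre = midpoint of A_2A_3 = (0, -2), r² = 80/4 = 20.
r = √20 ≈ 4.472.

4.472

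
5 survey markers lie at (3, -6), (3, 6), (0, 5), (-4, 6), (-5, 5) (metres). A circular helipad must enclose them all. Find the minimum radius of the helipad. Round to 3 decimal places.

6.946

The minimum enclosing circle of a finite set is fixed by two of the points (as a diameter) or three (as a circumcircle).
The farthest pair is (3, -6)–(-4, 6) with squared distance 193. The circle on this segment as diameter has centre (-0.5, 0) and r² = 193/4 = 48.25.
Check (3, 6): distance² to centre = 48.25 ≤ 48.25, so it lies inside.
All remaining points lie in this disk, and no smaller disk contains both endpoints, so this is the minimum enclosing circle.
r = √(48.25) ≈ 6.946.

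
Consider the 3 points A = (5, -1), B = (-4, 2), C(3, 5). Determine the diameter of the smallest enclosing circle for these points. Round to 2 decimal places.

Side lengths²: AB² = 90, AC² = 40, BC² = 58.
Since AB² = 90 < 58 + 40 = 98, the triangle is acute, so the smallest enclosing circle is the circumcircle.
Circumcentre = (0.625, 0.875), r² = 22.65625.
Diameter = 2r = 2√(22.65625) ≈ 9.52.

9.52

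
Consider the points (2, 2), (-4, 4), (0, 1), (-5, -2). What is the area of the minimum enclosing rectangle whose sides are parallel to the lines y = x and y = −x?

In coordinates u = x + y, v = x − y the rectangle is axis-aligned; the map (x,y)→(u,v) scales areas by 2.
u-values: 4, 0, 1, -7; range = 4 − (-7) = 11.
v-values: 0, -8, -1, -3; range = 0 − (-8) = 8.
Area = (11 × 8) / 2 = 44.

44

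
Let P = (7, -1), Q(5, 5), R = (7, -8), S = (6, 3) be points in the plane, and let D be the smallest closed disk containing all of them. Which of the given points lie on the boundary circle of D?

By Welzl's lemma the MEC is supported by two points (diametrically opposite) or three points (on a circumcircle).
The farthest pair is Q–R with squared distance 173. The circle on this segment as diameter has centre (6, -1.5) and r² = 173/4 = 43.25.
Check P: distance² to centre = 1.25 ≤ 43.25, so it lies inside.
All remaining points lie in this disk, and no smaller disk contains both endpoints, so this is the minimum enclosing circle.
The points at distance exactly r from the centre are Q, R — 2 points.

Q, R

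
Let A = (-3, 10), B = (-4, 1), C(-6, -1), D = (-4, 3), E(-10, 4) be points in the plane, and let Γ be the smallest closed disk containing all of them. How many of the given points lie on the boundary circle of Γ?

By Welzl's lemma the MEC is supported by two points (diametrically opposite) or three points (on a circumcircle).
The farthest pair is A–C with squared distance 130. The circle on this segment as diameter has centre (-4.5, 4.5) and r² = 130/4 = 32.5.
Check B: distance² to centre = 12.5 ≤ 32.5, so it lies inside.
All remaining points lie in this disk, and no smaller disk contains both endpoints, so this is the minimum enclosing circle.
The points at distance exactly r from the centre are A, C — 2 points.

2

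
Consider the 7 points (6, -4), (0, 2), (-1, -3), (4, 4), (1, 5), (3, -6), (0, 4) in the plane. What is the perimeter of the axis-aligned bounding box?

Width = max x − min x = 6 − (-1) = 7.
Height = max y − min y = 5 − (-6) = 11.
Perimeter = 2(7 + 11) = 36.

36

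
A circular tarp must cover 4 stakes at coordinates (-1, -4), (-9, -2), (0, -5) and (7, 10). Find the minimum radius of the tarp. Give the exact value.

The farthest pair is (-9, -2)–(7, 10) with squared distance 400. The circle on this segment as diameter has centre (-1, 4) and r² = 400/4 = 100.
Check (-1, -4): distance² to centre = 64 ≤ 100, so it lies inside.
All remaining points lie in this disk, and no smaller disk contains both endpoints, so this is the minimum enclosing circle.
r = √100 = 10.

10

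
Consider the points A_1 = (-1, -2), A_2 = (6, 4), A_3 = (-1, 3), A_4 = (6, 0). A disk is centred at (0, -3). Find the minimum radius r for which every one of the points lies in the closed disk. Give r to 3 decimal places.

9.220

The required radius is the distance from (0, -3) to the farthest point.
Squared distances: 2, 85, 37, 45.
Maximum is 85, attained at A_2.
r = √85 ≈ 9.220.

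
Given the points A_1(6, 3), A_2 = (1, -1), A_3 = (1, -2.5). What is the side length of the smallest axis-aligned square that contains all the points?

5.5

The bounding box has width 5 and height 5.5.
An axis-aligned square enclosing the set must have side ≥ max(width, height).
So the minimum side is max(5, 5.5) = 5.5.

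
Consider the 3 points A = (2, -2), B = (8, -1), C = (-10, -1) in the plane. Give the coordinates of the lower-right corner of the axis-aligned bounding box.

x-range [-10, 8], y-range [-2, -1].
The lower-right corner is (8, -2).

(8, -2)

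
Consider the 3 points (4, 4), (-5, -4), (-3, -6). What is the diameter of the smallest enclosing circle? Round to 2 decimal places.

Call the three points A, B, C in the order given.
Side lengths²: AB² = 145, AC² = 149, BC² = 8.
Since AC² = 149 < 145 + 8 = 153, the triangle is acute, so the smallest enclosing circle is the circumcircle.
Circumcentre = (7/34, -27/34), r² = 21605/578.
Diameter = 2r = 2√(21605/578) ≈ 12.23.

12.23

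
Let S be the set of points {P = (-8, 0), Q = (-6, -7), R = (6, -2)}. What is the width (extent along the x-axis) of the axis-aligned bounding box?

max x = 6, min x = -8, so width = 14.

14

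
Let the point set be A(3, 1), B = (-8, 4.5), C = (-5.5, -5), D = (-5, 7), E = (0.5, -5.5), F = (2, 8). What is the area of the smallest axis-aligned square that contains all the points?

182.25

The bounding box has width 11 and height 13.5.
An axis-aligned square enclosing the set must have side ≥ max(width, height).
So the minimum side is max(11, 13.5) = 13.5.
Area = 13.5² = 182.25.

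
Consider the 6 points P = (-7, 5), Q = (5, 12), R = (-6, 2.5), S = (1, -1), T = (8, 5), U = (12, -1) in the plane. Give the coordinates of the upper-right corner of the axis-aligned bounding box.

(12, 12)

x-range [-7, 12], y-range [-1, 12].
The upper-right corner is (12, 12).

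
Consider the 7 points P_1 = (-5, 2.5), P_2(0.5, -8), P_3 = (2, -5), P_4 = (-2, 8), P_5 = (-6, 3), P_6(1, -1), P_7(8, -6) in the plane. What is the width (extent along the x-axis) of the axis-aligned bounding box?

14

max x = 8, min x = -6, so width = 14.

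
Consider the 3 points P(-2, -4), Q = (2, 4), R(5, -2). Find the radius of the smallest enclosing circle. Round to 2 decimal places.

Side lengths²: PQ² = 80, PR² = 53, QR² = 45.
Since PQ² = 80 < 53 + 45 = 98, the triangle is acute, so the smallest enclosing circle is the circumcircle.
Circumcentre = (0.75, -0.375), r² = 20.703125.
r = √(20.703125) ≈ 4.55.

4.55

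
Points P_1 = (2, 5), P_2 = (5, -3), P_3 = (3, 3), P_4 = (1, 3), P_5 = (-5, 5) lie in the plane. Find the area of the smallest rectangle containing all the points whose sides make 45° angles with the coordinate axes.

In coordinates u = x + y, v = x − y the rectangle is axis-aligned; the map (x,y)→(u,v) scales areas by 2.
u-values: 7, 2, 6, 4, 0; range = 7 − 0 = 7.
v-values: -3, 8, 0, -2, -10; range = 8 − (-10) = 18.
Area = (7 × 18) / 2 = 63.

63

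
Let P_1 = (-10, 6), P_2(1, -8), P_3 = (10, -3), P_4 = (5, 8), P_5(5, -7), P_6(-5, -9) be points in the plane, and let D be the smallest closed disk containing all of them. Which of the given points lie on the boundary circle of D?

P_1, P_3, P_6

The minimum enclosing circle is determined by three boundary points: P_1, P_3, P_6.
Their circumcentre is (-9/34, 31/34) with r² = 69745/578.
The farthest remaining point P_5 is at distance² 52201/578 ≤ 69745/578.
The points at distance exactly r from the centre are P_1, P_3, P_6 — 3 points.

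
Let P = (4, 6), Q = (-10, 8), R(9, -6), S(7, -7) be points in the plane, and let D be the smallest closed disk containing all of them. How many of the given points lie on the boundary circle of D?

The farthest pair is Q–R with squared distance 557. The circle on this segment as diameter has centre (-0.5, 1) and r² = 557/4 = 139.25.
Check P: distance² to centre = 45.25 ≤ 139.25, so it lies inside.
All remaining points lie in this disk, and no smaller disk contains both endpoints, so this is the minimum enclosing circle.
The points at distance exactly r from the centre are Q, R — 2 points.

2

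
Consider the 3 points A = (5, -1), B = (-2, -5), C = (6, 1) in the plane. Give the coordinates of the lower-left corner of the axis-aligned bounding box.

x-range [-2, 6], y-range [-5, 1].
The lower-left corner is (-2, -5).

(-2, -5)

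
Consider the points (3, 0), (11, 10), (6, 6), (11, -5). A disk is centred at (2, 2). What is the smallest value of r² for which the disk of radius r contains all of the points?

145

The required radius is the distance from (2, 2) to the farthest point.
Squared distances: 5, 145, 32, 130.
Maximum is 145, attained at (11, 10).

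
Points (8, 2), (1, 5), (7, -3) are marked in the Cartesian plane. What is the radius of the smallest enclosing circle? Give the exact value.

5

Call the three points A, B, C in the order given.
Side lengths²: AB² = 58, AC² = 26, BC² = 100.
Since BC² = 100 ≥ 58 + 26 = 84, the angle opposite BC is not acute, so the smallest enclosing circle has BC as diameter.
Centre = midpoint of BC = (4, 1), r² = 100/4 = 25.
r = √25 = 5.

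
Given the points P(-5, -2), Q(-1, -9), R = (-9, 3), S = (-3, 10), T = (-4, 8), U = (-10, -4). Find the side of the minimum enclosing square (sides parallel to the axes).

The bounding box has width 9 and height 19.
An axis-aligned square enclosing the set must have side ≥ max(width, height).
So the minimum side is max(9, 19) = 19.

19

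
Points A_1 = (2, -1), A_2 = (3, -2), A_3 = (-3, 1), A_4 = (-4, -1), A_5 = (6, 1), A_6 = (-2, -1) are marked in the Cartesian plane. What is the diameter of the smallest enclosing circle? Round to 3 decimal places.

By Welzl's lemma the MEC is supported by two points (diametrically opposite) or three points (on a circumcircle).
The farthest pair is A_4–A_5 with squared distance 104. The circle on this segment as diameter has centre (1, 0) and r² = 104/4 = 26.
Check A_1: distance² to centre = 2 ≤ 26, so it lies inside.
All remaining points lie in this disk, and no smaller disk contains both endpoints, so this is the minimum enclosing circle.
Diameter = 2r = 2√26 ≈ 10.198.

10.198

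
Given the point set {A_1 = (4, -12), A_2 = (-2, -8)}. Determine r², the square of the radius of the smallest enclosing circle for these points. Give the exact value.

13

The smallest circle enclosing two points has them as diameter endpoints.
Centre = midpoint = (1, -10); r² = |A_1A_2|²/4 = 52/4 = 13.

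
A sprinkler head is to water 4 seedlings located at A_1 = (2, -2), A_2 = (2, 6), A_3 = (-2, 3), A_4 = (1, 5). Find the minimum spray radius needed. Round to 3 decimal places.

The minimum enclosing circle of a finite set is fixed by two of the points (as a diameter) or three (as a circumcircle).
The minimum enclosing circle is determined by three boundary points: A_1, A_2, A_3.
Their circumcentre is (1.875, 2) with r² = 16.015625.
The farthest remaining point A_4 is at distance² 9.765625 ≤ 16.015625.
r = √(16.015625) ≈ 4.002.

4.002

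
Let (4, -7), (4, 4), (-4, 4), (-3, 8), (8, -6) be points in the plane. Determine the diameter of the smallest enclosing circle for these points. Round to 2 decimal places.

17.80

By Welzl's lemma the MEC is supported by two points (diametrically opposite) or three points (on a circumcircle).
The farthest pair is (-3, 8)–(8, -6) with squared distance 317. The circle on this segment as diameter has centre (2.5, 1) and r² = 317/4 = 79.25.
Check (4, -7): distance² to centre = 66.25 ≤ 79.25, so it lies inside.
All remaining points lie in this disk, and no smaller disk contains both endpoints, so this is the minimum enclosing circle.
Diameter = 2r = 2√(79.25) ≈ 17.80.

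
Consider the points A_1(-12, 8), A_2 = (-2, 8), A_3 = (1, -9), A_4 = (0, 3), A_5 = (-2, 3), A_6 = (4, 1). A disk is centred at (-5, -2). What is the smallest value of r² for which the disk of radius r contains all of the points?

149

The required radius is the distance from (-5, -2) to the farthest point.
Squared distances: 149, 109, 85, 50, 34, 90.
Maximum is 149, attained at A_1.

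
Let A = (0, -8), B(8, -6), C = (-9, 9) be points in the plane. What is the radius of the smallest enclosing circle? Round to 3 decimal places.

Side lengths²: AB² = 68, AC² = 370, BC² = 514.
Since BC² = 514 ≥ 370 + 68 = 438, the angle opposite BC is not acute, so the smallest enclosing circle has BC as diameter.
Centre = midpoint of BC = (-0.5, 1.5), r² = 514/4 = 128.5.
r = √(128.5) ≈ 11.336.

11.336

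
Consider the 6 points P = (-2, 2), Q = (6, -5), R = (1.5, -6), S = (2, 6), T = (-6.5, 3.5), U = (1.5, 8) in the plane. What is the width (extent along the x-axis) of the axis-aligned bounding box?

12.5

max x = 6, min x = -6.5, so width = 12.5.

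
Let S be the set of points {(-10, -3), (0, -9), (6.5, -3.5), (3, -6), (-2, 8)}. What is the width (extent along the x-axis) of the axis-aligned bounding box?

max x = 6.5, min x = -10, so width = 16.5.

16.5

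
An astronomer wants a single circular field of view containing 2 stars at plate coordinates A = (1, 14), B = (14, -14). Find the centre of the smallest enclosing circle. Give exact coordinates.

The smallest circle enclosing two points has them as diameter endpoints.
Centre = midpoint = (7.5, 0); r² = |AB|²/4 = 953/4 = 238.25.
Centre = (7.5, 0).

(7.5, 0)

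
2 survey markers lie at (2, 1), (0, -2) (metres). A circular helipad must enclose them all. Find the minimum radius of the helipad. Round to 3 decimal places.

The smallest circle enclosing two points has them as diameter endpoints.
Centre = midpoint = (1, -0.5); r² = |(2, 1)−(0, -2)|²/4 = 13/4 = 3.25.
r = √(3.25) ≈ 1.803.

1.803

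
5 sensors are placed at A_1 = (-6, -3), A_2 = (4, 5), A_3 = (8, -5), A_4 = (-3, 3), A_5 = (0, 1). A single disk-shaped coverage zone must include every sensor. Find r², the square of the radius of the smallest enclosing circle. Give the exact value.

The minimum enclosing circle is determined by three boundary points: A_1, A_2, A_3.
Their circumcentre is (43/33, -62/33) with r² = 59450/1089.
The farthest remaining point A_4 is at distance² 46085/1089 ≤ 59450/1089.

59450/1089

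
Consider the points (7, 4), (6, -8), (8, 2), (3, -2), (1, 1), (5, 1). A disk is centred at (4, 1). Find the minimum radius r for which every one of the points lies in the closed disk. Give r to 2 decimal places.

9.22

The required radius is the distance from (4, 1) to the farthest point.
Squared distances: 18, 85, 17, 10, 9, 1.
Maximum is 85, attained at (6, -8).
r = √85 ≈ 9.22.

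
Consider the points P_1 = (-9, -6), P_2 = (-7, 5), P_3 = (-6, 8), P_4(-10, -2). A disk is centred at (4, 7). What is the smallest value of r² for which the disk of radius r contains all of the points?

338

The required radius is the distance from (4, 7) to the farthest point.
Squared distances: 338, 125, 101, 277.
Maximum is 338, attained at P_1.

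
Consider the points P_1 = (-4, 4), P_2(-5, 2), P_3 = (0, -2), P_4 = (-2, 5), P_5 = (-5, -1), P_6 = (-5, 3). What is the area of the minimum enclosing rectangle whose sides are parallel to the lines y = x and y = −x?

45

In coordinates u = x + y, v = x − y the rectangle is axis-aligned; the map (x,y)→(u,v) scales areas by 2.
u-values: 0, -3, -2, 3, -6, -2; range = 3 − (-6) = 9.
v-values: -8, -7, 2, -7, -4, -8; range = 2 − (-8) = 10.
Area = (9 × 10) / 2 = 45.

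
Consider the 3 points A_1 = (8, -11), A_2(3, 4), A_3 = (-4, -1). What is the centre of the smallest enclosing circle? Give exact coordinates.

(46/13, -54/13)

Side lengths²: A_1A_2² = 250, A_1A_3² = 244, A_2A_3² = 74.
Since A_1A_2² = 250 < 244 + 74 = 318, the triangle is acute, so the smallest enclosing circle is the circumcircle.
Circumcentre = (46/13, -54/13), r² = 11285/169.
Centre = (46/13, -54/13).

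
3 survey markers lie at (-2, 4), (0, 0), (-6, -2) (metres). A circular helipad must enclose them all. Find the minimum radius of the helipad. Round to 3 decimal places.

3.642

Call the three points A, B, C in the order given.
Side lengths²: AB² = 20, AC² = 52, BC² = 40.
Since AC² = 52 < 40 + 20 = 60, the triangle is acute, so the smallest enclosing circle is the circumcircle.
Circumcentre = (-25/7, 5/7), r² = 650/49.
r = √(650/49) ≈ 3.642.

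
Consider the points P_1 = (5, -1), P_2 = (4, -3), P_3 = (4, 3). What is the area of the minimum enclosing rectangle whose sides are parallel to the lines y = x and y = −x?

18

In coordinates u = x + y, v = x − y the rectangle is axis-aligned; the map (x,y)→(u,v) scales areas by 2.
u-values: 4, 1, 7; range = 7 − 1 = 6.
v-values: 6, 7, 1; range = 7 − 1 = 6.
Area = (6 × 6) / 2 = 18.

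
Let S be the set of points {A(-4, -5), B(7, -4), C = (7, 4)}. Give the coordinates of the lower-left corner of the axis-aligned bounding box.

x-range [-4, 7], y-range [-5, 4].
The lower-left corner is (-4, -5).

(-4, -5)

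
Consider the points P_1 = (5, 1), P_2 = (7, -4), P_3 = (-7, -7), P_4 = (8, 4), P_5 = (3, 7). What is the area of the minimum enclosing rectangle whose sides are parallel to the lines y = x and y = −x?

In coordinates u = x + y, v = x − y the rectangle is axis-aligned; the map (x,y)→(u,v) scales areas by 2.
u-values: 6, 3, -14, 12, 10; range = 12 − (-14) = 26.
v-values: 4, 11, 0, 4, -4; range = 11 − (-4) = 15.
Area = (26 × 15) / 2 = 195.

195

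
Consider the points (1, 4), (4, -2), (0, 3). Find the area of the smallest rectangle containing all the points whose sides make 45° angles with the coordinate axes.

13.5

In coordinates u = x + y, v = x − y the rectangle is axis-aligned; the map (x,y)→(u,v) scales areas by 2.
u-values: 5, 2, 3; range = 5 − 2 = 3.
v-values: -3, 6, -3; range = 6 − (-3) = 9.
Area = (3 × 9) / 2 = 13.5.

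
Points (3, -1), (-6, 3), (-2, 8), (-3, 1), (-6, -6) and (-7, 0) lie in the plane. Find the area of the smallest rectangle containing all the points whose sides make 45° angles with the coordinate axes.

In coordinates u = x + y, v = x − y the rectangle is axis-aligned; the map (x,y)→(u,v) scales areas by 2.
u-values: 2, -3, 6, -2, -12, -7; range = 6 − (-12) = 18.
v-values: 4, -9, -10, -4, 0, -7; range = 4 − (-10) = 14.
Area = (18 × 14) / 2 = 126.

126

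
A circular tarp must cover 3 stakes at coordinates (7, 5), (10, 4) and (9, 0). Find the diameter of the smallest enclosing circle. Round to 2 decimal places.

Call the three points A, B, C in the order given.
Side lengths²: AB² = 10, AC² = 29, BC² = 17.
Since AC² = 29 ≥ 17 + 10 = 27, the angle opposite AC is not acute, so the smallest enclosing circle has AC as diameter.
Centre = midpoint of AC = (8, 2.5), r² = 29/4 = 7.25.
Diameter = 2r = 2√(7.25) ≈ 5.39.

5.39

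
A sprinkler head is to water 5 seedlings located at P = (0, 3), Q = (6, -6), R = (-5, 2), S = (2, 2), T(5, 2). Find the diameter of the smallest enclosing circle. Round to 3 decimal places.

13.601

The minimum enclosing circle of a finite set is fixed by two of the points (as a diameter) or three (as a circumcircle).
The farthest pair is Q–R with squared distance 185. The circle on this segment as diameter has centre (0.5, -2) and r² = 185/4 = 46.25.
Check P: distance² to centre = 25.25 ≤ 46.25, so it lies inside.
All remaining points lie in this disk, and no smaller disk contains both endpoints, so this is the minimum enclosing circle.
Diameter = 2r = 2√(46.25) ≈ 13.601.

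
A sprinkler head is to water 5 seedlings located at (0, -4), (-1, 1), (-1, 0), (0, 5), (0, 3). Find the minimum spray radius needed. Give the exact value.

4.5

A smallest enclosing disk is always determined by at most three of the input points on its boundary.
The farthest pair is (0, -4)–(0, 5) with squared distance 81. The circle on this segment as diameter has centre (0, 0.5) and r² = 81/4 = 20.25.
Check (-1, 1): distance² to centre = 1.25 ≤ 20.25, so it lies inside.
All remaining points lie in this disk, and no smaller disk contains both endpoints, so this is the minimum enclosing circle.
r = √(20.25) = 4.5.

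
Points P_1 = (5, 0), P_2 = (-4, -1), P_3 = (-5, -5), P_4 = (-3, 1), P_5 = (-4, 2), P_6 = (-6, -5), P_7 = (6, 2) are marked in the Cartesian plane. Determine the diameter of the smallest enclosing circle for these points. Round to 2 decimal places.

13.89

A smallest enclosing disk is always determined by at most three of the input points on its boundary.
The farthest pair is P_6–P_7 with squared distance 193. The circle on this segment as diameter has centre (0, -1.5) and r² = 193/4 = 48.25.
Check P_1: distance² to centre = 27.25 ≤ 48.25, so it lies inside.
All remaining points lie in this disk, and no smaller disk contains both endpoints, so this is the minimum enclosing circle.
Diameter = 2r = 2√(48.25) ≈ 13.89.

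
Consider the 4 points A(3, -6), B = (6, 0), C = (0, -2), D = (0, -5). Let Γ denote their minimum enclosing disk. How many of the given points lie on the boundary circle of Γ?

The farthest pair is B–D with squared distance 61. The circle on this segment as diameter has centre (3, -2.5) and r² = 61/4 = 15.25.
Check A: distance² to centre = 12.25 ≤ 15.25, so it lies inside.
All remaining points lie in this disk, and no smaller disk contains both endpoints, so this is the minimum enclosing circle.
The points at distance exactly r from the centre are B, D — 2 points.

2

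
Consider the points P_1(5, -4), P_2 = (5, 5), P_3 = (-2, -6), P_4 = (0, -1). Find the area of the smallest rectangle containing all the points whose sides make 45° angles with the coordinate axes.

In coordinates u = x + y, v = x − y the rectangle is axis-aligned; the map (x,y)→(u,v) scales areas by 2.
u-values: 1, 10, -8, -1; range = 10 − (-8) = 18.
v-values: 9, 0, 4, 1; range = 9 − 0 = 9.
Area = (18 × 9) / 2 = 81.

81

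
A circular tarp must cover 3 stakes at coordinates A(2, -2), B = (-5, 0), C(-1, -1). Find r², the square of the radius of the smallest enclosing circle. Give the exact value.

13.25

Side lengths²: AB² = 53, AC² = 10, BC² = 17.
Since AB² = 53 ≥ 17 + 10 = 27, the angle opposite AB is not acute, so the smallest enclosing circle has AB as diameter.
Centre = midpoint of AB = (-1.5, -1), r² = 53/4 = 13.25.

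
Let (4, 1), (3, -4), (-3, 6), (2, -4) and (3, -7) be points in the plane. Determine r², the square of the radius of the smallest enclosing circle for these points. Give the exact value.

51.25

The farthest pair is (-3, 6)–(3, -7) with squared distance 205. The circle on this segment as diameter has centre (0, -0.5) and r² = 205/4 = 51.25.
Check (4, 1): distance² to centre = 18.25 ≤ 51.25, so it lies inside.
All remaining points lie in this disk, and no smaller disk contains both endpoints, so this is the minimum enclosing circle.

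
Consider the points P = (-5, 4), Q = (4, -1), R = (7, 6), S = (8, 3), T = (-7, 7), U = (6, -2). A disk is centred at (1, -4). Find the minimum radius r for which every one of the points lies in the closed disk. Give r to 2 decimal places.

The required radius is the distance from (1, -4) to the farthest point.
Squared distances: 100, 18, 136, 98, 185, 29.
Maximum is 185, attained at T.
r = √185 ≈ 13.60.

13.60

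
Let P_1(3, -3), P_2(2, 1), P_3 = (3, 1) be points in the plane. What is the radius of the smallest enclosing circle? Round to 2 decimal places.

Side lengths²: P_1P_2² = 17, P_1P_3² = 16, P_2P_3² = 1.
Since P_1P_2² = 17 ≥ 16 + 1 = 17, the angle opposite P_1P_2 is not acute, so the smallest enclosing circle has P_1P_2 as diameter.
Centre = midpoint of P_1P_2 = (2.5, -1), r² = 17/4 = 4.25.
r = √(4.25) ≈ 2.06.

2.06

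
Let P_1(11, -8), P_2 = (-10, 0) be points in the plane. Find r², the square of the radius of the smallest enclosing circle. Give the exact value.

126.25

The smallest circle enclosing two points has them as diameter endpoints.
Centre = midpoint = (0.5, -4); r² = |P_1P_2|²/4 = 505/4 = 126.25.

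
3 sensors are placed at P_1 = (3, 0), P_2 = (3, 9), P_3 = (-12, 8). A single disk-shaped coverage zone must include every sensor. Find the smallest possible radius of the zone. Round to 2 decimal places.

8.52

Side lengths²: P_1P_2² = 81, P_1P_3² = 289, P_2P_3² = 226.
Since P_1P_3² = 289 < 226 + 81 = 307, the triangle is acute, so the smallest enclosing circle is the circumcircle.
Circumcentre = (-127/30, 4.5), r² = 32657/450.
r = √(32657/450) ≈ 8.52.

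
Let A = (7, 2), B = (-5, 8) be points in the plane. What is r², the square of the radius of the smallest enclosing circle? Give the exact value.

45

The smallest circle enclosing two points has them as diameter endpoints.
Centre = midpoint = (1, 5); r² = |AB|²/4 = 180/4 = 45.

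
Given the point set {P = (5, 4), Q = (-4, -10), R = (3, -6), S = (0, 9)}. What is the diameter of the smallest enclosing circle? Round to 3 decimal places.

By Welzl's lemma the MEC is supported by two points (diametrically opposite) or three points (on a circumcircle).
The farthest pair is Q–S with squared distance 377. The circle on this segment as diameter has centre (-2, -0.5) and r² = 377/4 = 94.25.
Check P: distance² to centre = 69.25 ≤ 94.25, so it lies inside.
All remaining points lie in this disk, and no smaller disk contains both endpoints, so this is the minimum enclosing circle.
Diameter = 2r = 2√(94.25) ≈ 19.416.

19.416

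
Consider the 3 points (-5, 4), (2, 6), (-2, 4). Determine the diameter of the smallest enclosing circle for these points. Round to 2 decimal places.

Call the three points A, B, C in the order given.
Side lengths²: AB² = 53, AC² = 9, BC² = 20.
Since AB² = 53 ≥ 20 + 9 = 29, the angle opposite AB is not acute, so the smallest enclosing circle has AB as diameter.
Centre = midpoint of AB = (-1.5, 5), r² = 53/4 = 13.25.
Diameter = 2r = 2√(13.25) ≈ 7.28.

7.28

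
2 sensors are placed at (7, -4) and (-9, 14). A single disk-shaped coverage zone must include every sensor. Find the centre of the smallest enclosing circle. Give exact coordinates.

(-1, 5)

The smallest circle enclosing two points has them as diameter endpoints.
Centre = midpoint = (-1, 5); r² = |(7, -4)−(-9, 14)|²/4 = 580/4 = 145.
Centre = (-1, 5).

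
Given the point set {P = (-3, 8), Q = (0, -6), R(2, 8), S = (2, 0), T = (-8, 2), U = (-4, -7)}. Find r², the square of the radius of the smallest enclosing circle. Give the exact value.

65.25

By Welzl's lemma the MEC is supported by two points (diametrically opposite) or three points (on a circumcircle).
The farthest pair is R–U with squared distance 261. The circle on this segment as diameter has centre (-1, 0.5) and r² = 261/4 = 65.25.
Check P: distance² to centre = 60.25 ≤ 65.25, so it lies inside.
All remaining points lie in this disk, and no smaller disk contains both endpoints, so this is the minimum enclosing circle.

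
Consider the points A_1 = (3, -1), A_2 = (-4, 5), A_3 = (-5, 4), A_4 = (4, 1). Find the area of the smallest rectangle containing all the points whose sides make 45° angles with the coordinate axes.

39

In coordinates u = x + y, v = x − y the rectangle is axis-aligned; the map (x,y)→(u,v) scales areas by 2.
u-values: 2, 1, -1, 5; range = 5 − (-1) = 6.
v-values: 4, -9, -9, 3; range = 4 − (-9) = 13.
Area = (6 × 13) / 2 = 39.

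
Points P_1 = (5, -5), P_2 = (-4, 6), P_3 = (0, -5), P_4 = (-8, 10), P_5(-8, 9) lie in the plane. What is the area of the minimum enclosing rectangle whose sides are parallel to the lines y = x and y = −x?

In coordinates u = x + y, v = x − y the rectangle is axis-aligned; the map (x,y)→(u,v) scales areas by 2.
u-values: 0, 2, -5, 2, 1; range = 2 − (-5) = 7.
v-values: 10, -10, 5, -18, -17; range = 10 − (-18) = 28.
Area = (7 × 28) / 2 = 98.

98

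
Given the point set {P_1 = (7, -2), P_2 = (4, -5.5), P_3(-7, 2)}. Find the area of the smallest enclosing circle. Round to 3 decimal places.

166.504

Side lengths²: P_1P_2² = 21.25, P_1P_3² = 212, P_2P_3² = 177.25.
Since P_1P_3² = 212 ≥ 177.25 + 21.25 = 198.5, the angle opposite P_1P_3 is not acute, so the smallest enclosing circle has P_1P_3 as diameter.
Centre = midpoint of P_1P_3 = (0, 0), r² = 212/4 = 53.
Area = π·r² = π·53 ≈ 166.504.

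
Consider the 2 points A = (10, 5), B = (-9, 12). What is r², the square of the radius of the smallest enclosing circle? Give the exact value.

The smallest circle enclosing two points has them as diameter endpoints.
Centre = midpoint = (0.5, 8.5); r² = |AB|²/4 = 410/4 = 102.5.

102.5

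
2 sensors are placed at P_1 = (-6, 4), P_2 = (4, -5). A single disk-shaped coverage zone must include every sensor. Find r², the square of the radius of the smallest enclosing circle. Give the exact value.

45.25

The smallest circle enclosing two points has them as diameter endpoints.
Centre = midpoint = (-1, -0.5); r² = |P_1P_2|²/4 = 181/4 = 45.25.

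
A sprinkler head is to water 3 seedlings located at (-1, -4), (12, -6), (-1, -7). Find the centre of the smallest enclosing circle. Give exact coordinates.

(141/26, -5.5)

Call the three points A, B, C in the order given.
Side lengths²: AB² = 173, AC² = 9, BC² = 170.
Since AB² = 173 < 170 + 9 = 179, the triangle is acute, so the smallest enclosing circle is the circumcircle.
Circumcentre = (141/26, -5.5), r² = 14705/338.
Centre = (141/26, -5.5).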